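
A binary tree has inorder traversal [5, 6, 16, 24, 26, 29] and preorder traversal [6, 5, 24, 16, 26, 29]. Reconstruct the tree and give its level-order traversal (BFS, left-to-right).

Inorder:  [5, 6, 16, 24, 26, 29]
Preorder: [6, 5, 24, 16, 26, 29]
Algorithm: preorder visits root first, so consume preorder in order;
for each root, split the current inorder slice at that value into
left-subtree inorder and right-subtree inorder, then recurse.
Recursive splits:
  root=6; inorder splits into left=[5], right=[16, 24, 26, 29]
  root=5; inorder splits into left=[], right=[]
  root=24; inorder splits into left=[16], right=[26, 29]
  root=16; inorder splits into left=[], right=[]
  root=26; inorder splits into left=[], right=[29]
  root=29; inorder splits into left=[], right=[]
Reconstructed level-order: [6, 5, 24, 16, 26, 29]


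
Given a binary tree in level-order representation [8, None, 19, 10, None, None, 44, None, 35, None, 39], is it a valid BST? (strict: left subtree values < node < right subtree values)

Level-order array: [8, None, 19, 10, None, None, 44, None, 35, None, 39]
Validate using subtree bounds (lo, hi): at each node, require lo < value < hi,
then recurse left with hi=value and right with lo=value.
Preorder trace (stopping at first violation):
  at node 8 with bounds (-inf, +inf): OK
  at node 19 with bounds (8, +inf): OK
  at node 10 with bounds (8, 19): OK
  at node 44 with bounds (10, 19): VIOLATION
Node 44 violates its bound: not (10 < 44 < 19).
Result: Not a valid BST


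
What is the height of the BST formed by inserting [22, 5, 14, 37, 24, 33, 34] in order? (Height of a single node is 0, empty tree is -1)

Insertion order: [22, 5, 14, 37, 24, 33, 34]
Tree (level-order array): [22, 5, 37, None, 14, 24, None, None, None, None, 33, None, 34]
Compute height bottom-up (empty subtree = -1):
  height(14) = 1 + max(-1, -1) = 0
  height(5) = 1 + max(-1, 0) = 1
  height(34) = 1 + max(-1, -1) = 0
  height(33) = 1 + max(-1, 0) = 1
  height(24) = 1 + max(-1, 1) = 2
  height(37) = 1 + max(2, -1) = 3
  height(22) = 1 + max(1, 3) = 4
Height = 4


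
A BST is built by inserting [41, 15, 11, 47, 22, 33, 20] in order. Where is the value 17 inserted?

Starting tree (level order): [41, 15, 47, 11, 22, None, None, None, None, 20, 33]
Insertion path: 41 -> 15 -> 22 -> 20
Result: insert 17 as left child of 20
Final tree (level order): [41, 15, 47, 11, 22, None, None, None, None, 20, 33, 17]


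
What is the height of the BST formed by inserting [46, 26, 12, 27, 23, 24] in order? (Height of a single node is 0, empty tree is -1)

Insertion order: [46, 26, 12, 27, 23, 24]
Tree (level-order array): [46, 26, None, 12, 27, None, 23, None, None, None, 24]
Compute height bottom-up (empty subtree = -1):
  height(24) = 1 + max(-1, -1) = 0
  height(23) = 1 + max(-1, 0) = 1
  height(12) = 1 + max(-1, 1) = 2
  height(27) = 1 + max(-1, -1) = 0
  height(26) = 1 + max(2, 0) = 3
  height(46) = 1 + max(3, -1) = 4
Height = 4


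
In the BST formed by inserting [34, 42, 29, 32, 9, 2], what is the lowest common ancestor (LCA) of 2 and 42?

Tree insertion order: [34, 42, 29, 32, 9, 2]
Tree (level-order array): [34, 29, 42, 9, 32, None, None, 2]
In a BST, the LCA of p=2, q=42 is the first node v on the
root-to-leaf path with p <= v <= q (go left if both < v, right if both > v).
Walk from root:
  at 34: 2 <= 34 <= 42, this is the LCA
LCA = 34


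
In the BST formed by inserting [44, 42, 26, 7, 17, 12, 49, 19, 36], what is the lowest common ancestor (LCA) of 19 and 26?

Tree insertion order: [44, 42, 26, 7, 17, 12, 49, 19, 36]
Tree (level-order array): [44, 42, 49, 26, None, None, None, 7, 36, None, 17, None, None, 12, 19]
In a BST, the LCA of p=19, q=26 is the first node v on the
root-to-leaf path with p <= v <= q (go left if both < v, right if both > v).
Walk from root:
  at 44: both 19 and 26 < 44, go left
  at 42: both 19 and 26 < 42, go left
  at 26: 19 <= 26 <= 26, this is the LCA
LCA = 26


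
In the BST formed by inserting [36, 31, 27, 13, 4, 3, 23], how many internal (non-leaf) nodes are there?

Tree built from: [36, 31, 27, 13, 4, 3, 23]
Tree (level-order array): [36, 31, None, 27, None, 13, None, 4, 23, 3]
Rule: An internal node has at least one child.
Per-node child counts:
  node 36: 1 child(ren)
  node 31: 1 child(ren)
  node 27: 1 child(ren)
  node 13: 2 child(ren)
  node 4: 1 child(ren)
  node 3: 0 child(ren)
  node 23: 0 child(ren)
Matching nodes: [36, 31, 27, 13, 4]
Count of internal (non-leaf) nodes: 5


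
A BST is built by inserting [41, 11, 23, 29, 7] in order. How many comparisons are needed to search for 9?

Search path for 9: 41 -> 11 -> 7
Found: False
Comparisons: 3


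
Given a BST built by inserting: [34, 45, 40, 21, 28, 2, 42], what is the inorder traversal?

Tree insertion order: [34, 45, 40, 21, 28, 2, 42]
Tree (level-order array): [34, 21, 45, 2, 28, 40, None, None, None, None, None, None, 42]
Inorder traversal: [2, 21, 28, 34, 40, 42, 45]


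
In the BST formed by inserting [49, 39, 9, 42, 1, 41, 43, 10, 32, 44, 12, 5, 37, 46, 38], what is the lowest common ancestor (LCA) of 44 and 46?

Tree insertion order: [49, 39, 9, 42, 1, 41, 43, 10, 32, 44, 12, 5, 37, 46, 38]
Tree (level-order array): [49, 39, None, 9, 42, 1, 10, 41, 43, None, 5, None, 32, None, None, None, 44, None, None, 12, 37, None, 46, None, None, None, 38]
In a BST, the LCA of p=44, q=46 is the first node v on the
root-to-leaf path with p <= v <= q (go left if both < v, right if both > v).
Walk from root:
  at 49: both 44 and 46 < 49, go left
  at 39: both 44 and 46 > 39, go right
  at 42: both 44 and 46 > 42, go right
  at 43: both 44 and 46 > 43, go right
  at 44: 44 <= 44 <= 46, this is the LCA
LCA = 44


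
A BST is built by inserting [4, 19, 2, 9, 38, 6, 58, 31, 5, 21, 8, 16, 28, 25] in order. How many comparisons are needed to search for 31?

Search path for 31: 4 -> 19 -> 38 -> 31
Found: True
Comparisons: 4


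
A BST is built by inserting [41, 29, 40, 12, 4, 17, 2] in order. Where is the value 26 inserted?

Starting tree (level order): [41, 29, None, 12, 40, 4, 17, None, None, 2]
Insertion path: 41 -> 29 -> 12 -> 17
Result: insert 26 as right child of 17
Final tree (level order): [41, 29, None, 12, 40, 4, 17, None, None, 2, None, None, 26]


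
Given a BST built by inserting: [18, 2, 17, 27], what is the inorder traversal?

Tree insertion order: [18, 2, 17, 27]
Tree (level-order array): [18, 2, 27, None, 17]
Inorder traversal: [2, 17, 18, 27]


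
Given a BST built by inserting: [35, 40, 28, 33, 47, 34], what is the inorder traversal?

Tree insertion order: [35, 40, 28, 33, 47, 34]
Tree (level-order array): [35, 28, 40, None, 33, None, 47, None, 34]
Inorder traversal: [28, 33, 34, 35, 40, 47]


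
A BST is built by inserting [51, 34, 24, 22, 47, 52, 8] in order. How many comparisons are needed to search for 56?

Search path for 56: 51 -> 52
Found: False
Comparisons: 2


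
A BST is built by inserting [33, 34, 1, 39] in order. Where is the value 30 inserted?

Starting tree (level order): [33, 1, 34, None, None, None, 39]
Insertion path: 33 -> 1
Result: insert 30 as right child of 1
Final tree (level order): [33, 1, 34, None, 30, None, 39]


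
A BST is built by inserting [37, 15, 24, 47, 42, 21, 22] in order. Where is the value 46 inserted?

Starting tree (level order): [37, 15, 47, None, 24, 42, None, 21, None, None, None, None, 22]
Insertion path: 37 -> 47 -> 42
Result: insert 46 as right child of 42
Final tree (level order): [37, 15, 47, None, 24, 42, None, 21, None, None, 46, None, 22]


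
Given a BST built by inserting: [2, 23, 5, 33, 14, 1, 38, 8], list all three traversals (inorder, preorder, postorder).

Tree insertion order: [2, 23, 5, 33, 14, 1, 38, 8]
Tree (level-order array): [2, 1, 23, None, None, 5, 33, None, 14, None, 38, 8]
Inorder (L, root, R): [1, 2, 5, 8, 14, 23, 33, 38]
Preorder (root, L, R): [2, 1, 23, 5, 14, 8, 33, 38]
Postorder (L, R, root): [1, 8, 14, 5, 38, 33, 23, 2]


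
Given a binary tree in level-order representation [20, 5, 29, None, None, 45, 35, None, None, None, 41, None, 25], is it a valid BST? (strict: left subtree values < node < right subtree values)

Level-order array: [20, 5, 29, None, None, 45, 35, None, None, None, 41, None, 25]
Validate using subtree bounds (lo, hi): at each node, require lo < value < hi,
then recurse left with hi=value and right with lo=value.
Preorder trace (stopping at first violation):
  at node 20 with bounds (-inf, +inf): OK
  at node 5 with bounds (-inf, 20): OK
  at node 29 with bounds (20, +inf): OK
  at node 45 with bounds (20, 29): VIOLATION
Node 45 violates its bound: not (20 < 45 < 29).
Result: Not a valid BST


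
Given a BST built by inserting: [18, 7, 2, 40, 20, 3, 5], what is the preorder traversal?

Tree insertion order: [18, 7, 2, 40, 20, 3, 5]
Tree (level-order array): [18, 7, 40, 2, None, 20, None, None, 3, None, None, None, 5]
Preorder traversal: [18, 7, 2, 3, 5, 40, 20]


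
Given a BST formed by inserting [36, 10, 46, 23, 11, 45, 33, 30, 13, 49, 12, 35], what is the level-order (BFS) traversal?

Tree insertion order: [36, 10, 46, 23, 11, 45, 33, 30, 13, 49, 12, 35]
Tree (level-order array): [36, 10, 46, None, 23, 45, 49, 11, 33, None, None, None, None, None, 13, 30, 35, 12]
BFS from the root, enqueuing left then right child of each popped node:
  queue [36] -> pop 36, enqueue [10, 46], visited so far: [36]
  queue [10, 46] -> pop 10, enqueue [23], visited so far: [36, 10]
  queue [46, 23] -> pop 46, enqueue [45, 49], visited so far: [36, 10, 46]
  queue [23, 45, 49] -> pop 23, enqueue [11, 33], visited so far: [36, 10, 46, 23]
  queue [45, 49, 11, 33] -> pop 45, enqueue [none], visited so far: [36, 10, 46, 23, 45]
  queue [49, 11, 33] -> pop 49, enqueue [none], visited so far: [36, 10, 46, 23, 45, 49]
  queue [11, 33] -> pop 11, enqueue [13], visited so far: [36, 10, 46, 23, 45, 49, 11]
  queue [33, 13] -> pop 33, enqueue [30, 35], visited so far: [36, 10, 46, 23, 45, 49, 11, 33]
  queue [13, 30, 35] -> pop 13, enqueue [12], visited so far: [36, 10, 46, 23, 45, 49, 11, 33, 13]
  queue [30, 35, 12] -> pop 30, enqueue [none], visited so far: [36, 10, 46, 23, 45, 49, 11, 33, 13, 30]
  queue [35, 12] -> pop 35, enqueue [none], visited so far: [36, 10, 46, 23, 45, 49, 11, 33, 13, 30, 35]
  queue [12] -> pop 12, enqueue [none], visited so far: [36, 10, 46, 23, 45, 49, 11, 33, 13, 30, 35, 12]
Result: [36, 10, 46, 23, 45, 49, 11, 33, 13, 30, 35, 12]


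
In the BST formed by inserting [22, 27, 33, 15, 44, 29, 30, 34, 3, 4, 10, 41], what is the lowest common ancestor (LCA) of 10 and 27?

Tree insertion order: [22, 27, 33, 15, 44, 29, 30, 34, 3, 4, 10, 41]
Tree (level-order array): [22, 15, 27, 3, None, None, 33, None, 4, 29, 44, None, 10, None, 30, 34, None, None, None, None, None, None, 41]
In a BST, the LCA of p=10, q=27 is the first node v on the
root-to-leaf path with p <= v <= q (go left if both < v, right if both > v).
Walk from root:
  at 22: 10 <= 22 <= 27, this is the LCA
LCA = 22


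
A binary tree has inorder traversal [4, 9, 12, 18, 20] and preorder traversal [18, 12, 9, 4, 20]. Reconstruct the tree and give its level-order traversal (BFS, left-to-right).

Inorder:  [4, 9, 12, 18, 20]
Preorder: [18, 12, 9, 4, 20]
Algorithm: preorder visits root first, so consume preorder in order;
for each root, split the current inorder slice at that value into
left-subtree inorder and right-subtree inorder, then recurse.
Recursive splits:
  root=18; inorder splits into left=[4, 9, 12], right=[20]
  root=12; inorder splits into left=[4, 9], right=[]
  root=9; inorder splits into left=[4], right=[]
  root=4; inorder splits into left=[], right=[]
  root=20; inorder splits into left=[], right=[]
Reconstructed level-order: [18, 12, 20, 9, 4]


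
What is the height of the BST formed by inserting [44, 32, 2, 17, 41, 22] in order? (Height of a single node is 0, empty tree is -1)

Insertion order: [44, 32, 2, 17, 41, 22]
Tree (level-order array): [44, 32, None, 2, 41, None, 17, None, None, None, 22]
Compute height bottom-up (empty subtree = -1):
  height(22) = 1 + max(-1, -1) = 0
  height(17) = 1 + max(-1, 0) = 1
  height(2) = 1 + max(-1, 1) = 2
  height(41) = 1 + max(-1, -1) = 0
  height(32) = 1 + max(2, 0) = 3
  height(44) = 1 + max(3, -1) = 4
Height = 4


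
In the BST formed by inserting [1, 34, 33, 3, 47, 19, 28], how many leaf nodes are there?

Tree built from: [1, 34, 33, 3, 47, 19, 28]
Tree (level-order array): [1, None, 34, 33, 47, 3, None, None, None, None, 19, None, 28]
Rule: A leaf has 0 children.
Per-node child counts:
  node 1: 1 child(ren)
  node 34: 2 child(ren)
  node 33: 1 child(ren)
  node 3: 1 child(ren)
  node 19: 1 child(ren)
  node 28: 0 child(ren)
  node 47: 0 child(ren)
Matching nodes: [28, 47]
Count of leaf nodes: 2


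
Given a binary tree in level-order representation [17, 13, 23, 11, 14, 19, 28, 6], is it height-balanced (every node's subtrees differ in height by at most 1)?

Tree (level-order array): [17, 13, 23, 11, 14, 19, 28, 6]
Definition: a tree is height-balanced if, at every node, |h(left) - h(right)| <= 1 (empty subtree has height -1).
Bottom-up per-node check:
  node 6: h_left=-1, h_right=-1, diff=0 [OK], height=0
  node 11: h_left=0, h_right=-1, diff=1 [OK], height=1
  node 14: h_left=-1, h_right=-1, diff=0 [OK], height=0
  node 13: h_left=1, h_right=0, diff=1 [OK], height=2
  node 19: h_left=-1, h_right=-1, diff=0 [OK], height=0
  node 28: h_left=-1, h_right=-1, diff=0 [OK], height=0
  node 23: h_left=0, h_right=0, diff=0 [OK], height=1
  node 17: h_left=2, h_right=1, diff=1 [OK], height=3
All nodes satisfy the balance condition.
Result: Balanced


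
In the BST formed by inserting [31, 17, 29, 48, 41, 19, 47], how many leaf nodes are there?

Tree built from: [31, 17, 29, 48, 41, 19, 47]
Tree (level-order array): [31, 17, 48, None, 29, 41, None, 19, None, None, 47]
Rule: A leaf has 0 children.
Per-node child counts:
  node 31: 2 child(ren)
  node 17: 1 child(ren)
  node 29: 1 child(ren)
  node 19: 0 child(ren)
  node 48: 1 child(ren)
  node 41: 1 child(ren)
  node 47: 0 child(ren)
Matching nodes: [19, 47]
Count of leaf nodes: 2


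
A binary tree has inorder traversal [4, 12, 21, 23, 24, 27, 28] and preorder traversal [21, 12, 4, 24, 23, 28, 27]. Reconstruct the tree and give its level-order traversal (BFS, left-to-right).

Inorder:  [4, 12, 21, 23, 24, 27, 28]
Preorder: [21, 12, 4, 24, 23, 28, 27]
Algorithm: preorder visits root first, so consume preorder in order;
for each root, split the current inorder slice at that value into
left-subtree inorder and right-subtree inorder, then recurse.
Recursive splits:
  root=21; inorder splits into left=[4, 12], right=[23, 24, 27, 28]
  root=12; inorder splits into left=[4], right=[]
  root=4; inorder splits into left=[], right=[]
  root=24; inorder splits into left=[23], right=[27, 28]
  root=23; inorder splits into left=[], right=[]
  root=28; inorder splits into left=[27], right=[]
  root=27; inorder splits into left=[], right=[]
Reconstructed level-order: [21, 12, 24, 4, 23, 28, 27]


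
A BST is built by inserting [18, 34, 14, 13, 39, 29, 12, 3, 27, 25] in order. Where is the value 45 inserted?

Starting tree (level order): [18, 14, 34, 13, None, 29, 39, 12, None, 27, None, None, None, 3, None, 25]
Insertion path: 18 -> 34 -> 39
Result: insert 45 as right child of 39
Final tree (level order): [18, 14, 34, 13, None, 29, 39, 12, None, 27, None, None, 45, 3, None, 25]


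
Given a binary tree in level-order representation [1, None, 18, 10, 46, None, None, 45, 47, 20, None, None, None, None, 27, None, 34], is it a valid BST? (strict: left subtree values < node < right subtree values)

Level-order array: [1, None, 18, 10, 46, None, None, 45, 47, 20, None, None, None, None, 27, None, 34]
Validate using subtree bounds (lo, hi): at each node, require lo < value < hi,
then recurse left with hi=value and right with lo=value.
Preorder trace (stopping at first violation):
  at node 1 with bounds (-inf, +inf): OK
  at node 18 with bounds (1, +inf): OK
  at node 10 with bounds (1, 18): OK
  at node 46 with bounds (18, +inf): OK
  at node 45 with bounds (18, 46): OK
  at node 20 with bounds (18, 45): OK
  at node 27 with bounds (20, 45): OK
  at node 34 with bounds (27, 45): OK
  at node 47 with bounds (46, +inf): OK
No violation found at any node.
Result: Valid BST


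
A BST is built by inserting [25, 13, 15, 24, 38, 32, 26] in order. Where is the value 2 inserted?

Starting tree (level order): [25, 13, 38, None, 15, 32, None, None, 24, 26]
Insertion path: 25 -> 13
Result: insert 2 as left child of 13
Final tree (level order): [25, 13, 38, 2, 15, 32, None, None, None, None, 24, 26]


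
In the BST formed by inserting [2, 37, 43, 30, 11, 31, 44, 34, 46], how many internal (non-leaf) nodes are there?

Tree built from: [2, 37, 43, 30, 11, 31, 44, 34, 46]
Tree (level-order array): [2, None, 37, 30, 43, 11, 31, None, 44, None, None, None, 34, None, 46]
Rule: An internal node has at least one child.
Per-node child counts:
  node 2: 1 child(ren)
  node 37: 2 child(ren)
  node 30: 2 child(ren)
  node 11: 0 child(ren)
  node 31: 1 child(ren)
  node 34: 0 child(ren)
  node 43: 1 child(ren)
  node 44: 1 child(ren)
  node 46: 0 child(ren)
Matching nodes: [2, 37, 30, 31, 43, 44]
Count of internal (non-leaf) nodes: 6


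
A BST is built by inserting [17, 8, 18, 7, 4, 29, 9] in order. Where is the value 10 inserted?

Starting tree (level order): [17, 8, 18, 7, 9, None, 29, 4]
Insertion path: 17 -> 8 -> 9
Result: insert 10 as right child of 9
Final tree (level order): [17, 8, 18, 7, 9, None, 29, 4, None, None, 10]


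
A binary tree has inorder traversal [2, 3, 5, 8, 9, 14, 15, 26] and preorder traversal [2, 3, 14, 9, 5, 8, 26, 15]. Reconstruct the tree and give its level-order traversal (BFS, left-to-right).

Inorder:  [2, 3, 5, 8, 9, 14, 15, 26]
Preorder: [2, 3, 14, 9, 5, 8, 26, 15]
Algorithm: preorder visits root first, so consume preorder in order;
for each root, split the current inorder slice at that value into
left-subtree inorder and right-subtree inorder, then recurse.
Recursive splits:
  root=2; inorder splits into left=[], right=[3, 5, 8, 9, 14, 15, 26]
  root=3; inorder splits into left=[], right=[5, 8, 9, 14, 15, 26]
  root=14; inorder splits into left=[5, 8, 9], right=[15, 26]
  root=9; inorder splits into left=[5, 8], right=[]
  root=5; inorder splits into left=[], right=[8]
  root=8; inorder splits into left=[], right=[]
  root=26; inorder splits into left=[15], right=[]
  root=15; inorder splits into left=[], right=[]
Reconstructed level-order: [2, 3, 14, 9, 26, 5, 15, 8]


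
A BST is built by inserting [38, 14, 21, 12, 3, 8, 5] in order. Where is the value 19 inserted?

Starting tree (level order): [38, 14, None, 12, 21, 3, None, None, None, None, 8, 5]
Insertion path: 38 -> 14 -> 21
Result: insert 19 as left child of 21
Final tree (level order): [38, 14, None, 12, 21, 3, None, 19, None, None, 8, None, None, 5]


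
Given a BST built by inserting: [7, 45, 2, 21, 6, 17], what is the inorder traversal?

Tree insertion order: [7, 45, 2, 21, 6, 17]
Tree (level-order array): [7, 2, 45, None, 6, 21, None, None, None, 17]
Inorder traversal: [2, 6, 7, 17, 21, 45]


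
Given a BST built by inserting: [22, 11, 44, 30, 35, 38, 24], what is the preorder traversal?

Tree insertion order: [22, 11, 44, 30, 35, 38, 24]
Tree (level-order array): [22, 11, 44, None, None, 30, None, 24, 35, None, None, None, 38]
Preorder traversal: [22, 11, 44, 30, 24, 35, 38]


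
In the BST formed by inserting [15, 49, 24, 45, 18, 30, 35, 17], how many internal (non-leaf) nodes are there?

Tree built from: [15, 49, 24, 45, 18, 30, 35, 17]
Tree (level-order array): [15, None, 49, 24, None, 18, 45, 17, None, 30, None, None, None, None, 35]
Rule: An internal node has at least one child.
Per-node child counts:
  node 15: 1 child(ren)
  node 49: 1 child(ren)
  node 24: 2 child(ren)
  node 18: 1 child(ren)
  node 17: 0 child(ren)
  node 45: 1 child(ren)
  node 30: 1 child(ren)
  node 35: 0 child(ren)
Matching nodes: [15, 49, 24, 18, 45, 30]
Count of internal (non-leaf) nodes: 6


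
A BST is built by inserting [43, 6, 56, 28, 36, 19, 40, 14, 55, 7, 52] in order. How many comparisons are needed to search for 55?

Search path for 55: 43 -> 56 -> 55
Found: True
Comparisons: 3


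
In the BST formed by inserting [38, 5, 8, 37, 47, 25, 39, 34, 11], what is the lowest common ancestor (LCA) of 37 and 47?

Tree insertion order: [38, 5, 8, 37, 47, 25, 39, 34, 11]
Tree (level-order array): [38, 5, 47, None, 8, 39, None, None, 37, None, None, 25, None, 11, 34]
In a BST, the LCA of p=37, q=47 is the first node v on the
root-to-leaf path with p <= v <= q (go left if both < v, right if both > v).
Walk from root:
  at 38: 37 <= 38 <= 47, this is the LCA
LCA = 38


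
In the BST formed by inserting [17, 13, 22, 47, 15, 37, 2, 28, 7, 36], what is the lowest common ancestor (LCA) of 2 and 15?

Tree insertion order: [17, 13, 22, 47, 15, 37, 2, 28, 7, 36]
Tree (level-order array): [17, 13, 22, 2, 15, None, 47, None, 7, None, None, 37, None, None, None, 28, None, None, 36]
In a BST, the LCA of p=2, q=15 is the first node v on the
root-to-leaf path with p <= v <= q (go left if both < v, right if both > v).
Walk from root:
  at 17: both 2 and 15 < 17, go left
  at 13: 2 <= 13 <= 15, this is the LCA
LCA = 13


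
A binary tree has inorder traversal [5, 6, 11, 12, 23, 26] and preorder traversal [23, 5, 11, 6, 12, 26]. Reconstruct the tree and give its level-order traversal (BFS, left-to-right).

Inorder:  [5, 6, 11, 12, 23, 26]
Preorder: [23, 5, 11, 6, 12, 26]
Algorithm: preorder visits root first, so consume preorder in order;
for each root, split the current inorder slice at that value into
left-subtree inorder and right-subtree inorder, then recurse.
Recursive splits:
  root=23; inorder splits into left=[5, 6, 11, 12], right=[26]
  root=5; inorder splits into left=[], right=[6, 11, 12]
  root=11; inorder splits into left=[6], right=[12]
  root=6; inorder splits into left=[], right=[]
  root=12; inorder splits into left=[], right=[]
  root=26; inorder splits into left=[], right=[]
Reconstructed level-order: [23, 5, 26, 11, 6, 12]


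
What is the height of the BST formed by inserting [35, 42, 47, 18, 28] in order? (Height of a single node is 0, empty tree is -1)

Insertion order: [35, 42, 47, 18, 28]
Tree (level-order array): [35, 18, 42, None, 28, None, 47]
Compute height bottom-up (empty subtree = -1):
  height(28) = 1 + max(-1, -1) = 0
  height(18) = 1 + max(-1, 0) = 1
  height(47) = 1 + max(-1, -1) = 0
  height(42) = 1 + max(-1, 0) = 1
  height(35) = 1 + max(1, 1) = 2
Height = 2


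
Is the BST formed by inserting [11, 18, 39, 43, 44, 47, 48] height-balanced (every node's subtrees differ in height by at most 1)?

Tree (level-order array): [11, None, 18, None, 39, None, 43, None, 44, None, 47, None, 48]
Definition: a tree is height-balanced if, at every node, |h(left) - h(right)| <= 1 (empty subtree has height -1).
Bottom-up per-node check:
  node 48: h_left=-1, h_right=-1, diff=0 [OK], height=0
  node 47: h_left=-1, h_right=0, diff=1 [OK], height=1
  node 44: h_left=-1, h_right=1, diff=2 [FAIL (|-1-1|=2 > 1)], height=2
  node 43: h_left=-1, h_right=2, diff=3 [FAIL (|-1-2|=3 > 1)], height=3
  node 39: h_left=-1, h_right=3, diff=4 [FAIL (|-1-3|=4 > 1)], height=4
  node 18: h_left=-1, h_right=4, diff=5 [FAIL (|-1-4|=5 > 1)], height=5
  node 11: h_left=-1, h_right=5, diff=6 [FAIL (|-1-5|=6 > 1)], height=6
Node 44 violates the condition: |-1 - 1| = 2 > 1.
Result: Not balanced


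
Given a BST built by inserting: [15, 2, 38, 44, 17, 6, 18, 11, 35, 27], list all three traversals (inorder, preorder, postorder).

Tree insertion order: [15, 2, 38, 44, 17, 6, 18, 11, 35, 27]
Tree (level-order array): [15, 2, 38, None, 6, 17, 44, None, 11, None, 18, None, None, None, None, None, 35, 27]
Inorder (L, root, R): [2, 6, 11, 15, 17, 18, 27, 35, 38, 44]
Preorder (root, L, R): [15, 2, 6, 11, 38, 17, 18, 35, 27, 44]
Postorder (L, R, root): [11, 6, 2, 27, 35, 18, 17, 44, 38, 15]


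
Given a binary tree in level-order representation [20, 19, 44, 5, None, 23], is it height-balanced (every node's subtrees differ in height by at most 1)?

Tree (level-order array): [20, 19, 44, 5, None, 23]
Definition: a tree is height-balanced if, at every node, |h(left) - h(right)| <= 1 (empty subtree has height -1).
Bottom-up per-node check:
  node 5: h_left=-1, h_right=-1, diff=0 [OK], height=0
  node 19: h_left=0, h_right=-1, diff=1 [OK], height=1
  node 23: h_left=-1, h_right=-1, diff=0 [OK], height=0
  node 44: h_left=0, h_right=-1, diff=1 [OK], height=1
  node 20: h_left=1, h_right=1, diff=0 [OK], height=2
All nodes satisfy the balance condition.
Result: Balanced


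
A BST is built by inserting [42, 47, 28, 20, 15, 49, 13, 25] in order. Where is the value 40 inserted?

Starting tree (level order): [42, 28, 47, 20, None, None, 49, 15, 25, None, None, 13]
Insertion path: 42 -> 28
Result: insert 40 as right child of 28
Final tree (level order): [42, 28, 47, 20, 40, None, 49, 15, 25, None, None, None, None, 13]


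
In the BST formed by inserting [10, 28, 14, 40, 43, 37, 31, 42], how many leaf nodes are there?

Tree built from: [10, 28, 14, 40, 43, 37, 31, 42]
Tree (level-order array): [10, None, 28, 14, 40, None, None, 37, 43, 31, None, 42]
Rule: A leaf has 0 children.
Per-node child counts:
  node 10: 1 child(ren)
  node 28: 2 child(ren)
  node 14: 0 child(ren)
  node 40: 2 child(ren)
  node 37: 1 child(ren)
  node 31: 0 child(ren)
  node 43: 1 child(ren)
  node 42: 0 child(ren)
Matching nodes: [14, 31, 42]
Count of leaf nodes: 3


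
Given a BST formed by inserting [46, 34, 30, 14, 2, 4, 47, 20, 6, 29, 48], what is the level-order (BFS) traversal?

Tree insertion order: [46, 34, 30, 14, 2, 4, 47, 20, 6, 29, 48]
Tree (level-order array): [46, 34, 47, 30, None, None, 48, 14, None, None, None, 2, 20, None, 4, None, 29, None, 6]
BFS from the root, enqueuing left then right child of each popped node:
  queue [46] -> pop 46, enqueue [34, 47], visited so far: [46]
  queue [34, 47] -> pop 34, enqueue [30], visited so far: [46, 34]
  queue [47, 30] -> pop 47, enqueue [48], visited so far: [46, 34, 47]
  queue [30, 48] -> pop 30, enqueue [14], visited so far: [46, 34, 47, 30]
  queue [48, 14] -> pop 48, enqueue [none], visited so far: [46, 34, 47, 30, 48]
  queue [14] -> pop 14, enqueue [2, 20], visited so far: [46, 34, 47, 30, 48, 14]
  queue [2, 20] -> pop 2, enqueue [4], visited so far: [46, 34, 47, 30, 48, 14, 2]
  queue [20, 4] -> pop 20, enqueue [29], visited so far: [46, 34, 47, 30, 48, 14, 2, 20]
  queue [4, 29] -> pop 4, enqueue [6], visited so far: [46, 34, 47, 30, 48, 14, 2, 20, 4]
  queue [29, 6] -> pop 29, enqueue [none], visited so far: [46, 34, 47, 30, 48, 14, 2, 20, 4, 29]
  queue [6] -> pop 6, enqueue [none], visited so far: [46, 34, 47, 30, 48, 14, 2, 20, 4, 29, 6]
Result: [46, 34, 47, 30, 48, 14, 2, 20, 4, 29, 6]


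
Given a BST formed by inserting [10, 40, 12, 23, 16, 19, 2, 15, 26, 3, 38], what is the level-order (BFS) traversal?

Tree insertion order: [10, 40, 12, 23, 16, 19, 2, 15, 26, 3, 38]
Tree (level-order array): [10, 2, 40, None, 3, 12, None, None, None, None, 23, 16, 26, 15, 19, None, 38]
BFS from the root, enqueuing left then right child of each popped node:
  queue [10] -> pop 10, enqueue [2, 40], visited so far: [10]
  queue [2, 40] -> pop 2, enqueue [3], visited so far: [10, 2]
  queue [40, 3] -> pop 40, enqueue [12], visited so far: [10, 2, 40]
  queue [3, 12] -> pop 3, enqueue [none], visited so far: [10, 2, 40, 3]
  queue [12] -> pop 12, enqueue [23], visited so far: [10, 2, 40, 3, 12]
  queue [23] -> pop 23, enqueue [16, 26], visited so far: [10, 2, 40, 3, 12, 23]
  queue [16, 26] -> pop 16, enqueue [15, 19], visited so far: [10, 2, 40, 3, 12, 23, 16]
  queue [26, 15, 19] -> pop 26, enqueue [38], visited so far: [10, 2, 40, 3, 12, 23, 16, 26]
  queue [15, 19, 38] -> pop 15, enqueue [none], visited so far: [10, 2, 40, 3, 12, 23, 16, 26, 15]
  queue [19, 38] -> pop 19, enqueue [none], visited so far: [10, 2, 40, 3, 12, 23, 16, 26, 15, 19]
  queue [38] -> pop 38, enqueue [none], visited so far: [10, 2, 40, 3, 12, 23, 16, 26, 15, 19, 38]
Result: [10, 2, 40, 3, 12, 23, 16, 26, 15, 19, 38]


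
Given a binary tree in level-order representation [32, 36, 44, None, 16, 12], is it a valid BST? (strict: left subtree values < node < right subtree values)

Level-order array: [32, 36, 44, None, 16, 12]
Validate using subtree bounds (lo, hi): at each node, require lo < value < hi,
then recurse left with hi=value and right with lo=value.
Preorder trace (stopping at first violation):
  at node 32 with bounds (-inf, +inf): OK
  at node 36 with bounds (-inf, 32): VIOLATION
Node 36 violates its bound: not (-inf < 36 < 32).
Result: Not a valid BST


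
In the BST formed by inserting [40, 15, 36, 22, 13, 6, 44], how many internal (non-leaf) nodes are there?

Tree built from: [40, 15, 36, 22, 13, 6, 44]
Tree (level-order array): [40, 15, 44, 13, 36, None, None, 6, None, 22]
Rule: An internal node has at least one child.
Per-node child counts:
  node 40: 2 child(ren)
  node 15: 2 child(ren)
  node 13: 1 child(ren)
  node 6: 0 child(ren)
  node 36: 1 child(ren)
  node 22: 0 child(ren)
  node 44: 0 child(ren)
Matching nodes: [40, 15, 13, 36]
Count of internal (non-leaf) nodes: 4


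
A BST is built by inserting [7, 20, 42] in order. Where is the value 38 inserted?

Starting tree (level order): [7, None, 20, None, 42]
Insertion path: 7 -> 20 -> 42
Result: insert 38 as left child of 42
Final tree (level order): [7, None, 20, None, 42, 38]


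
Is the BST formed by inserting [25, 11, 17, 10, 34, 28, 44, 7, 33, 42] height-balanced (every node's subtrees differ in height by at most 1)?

Tree (level-order array): [25, 11, 34, 10, 17, 28, 44, 7, None, None, None, None, 33, 42]
Definition: a tree is height-balanced if, at every node, |h(left) - h(right)| <= 1 (empty subtree has height -1).
Bottom-up per-node check:
  node 7: h_left=-1, h_right=-1, diff=0 [OK], height=0
  node 10: h_left=0, h_right=-1, diff=1 [OK], height=1
  node 17: h_left=-1, h_right=-1, diff=0 [OK], height=0
  node 11: h_left=1, h_right=0, diff=1 [OK], height=2
  node 33: h_left=-1, h_right=-1, diff=0 [OK], height=0
  node 28: h_left=-1, h_right=0, diff=1 [OK], height=1
  node 42: h_left=-1, h_right=-1, diff=0 [OK], height=0
  node 44: h_left=0, h_right=-1, diff=1 [OK], height=1
  node 34: h_left=1, h_right=1, diff=0 [OK], height=2
  node 25: h_left=2, h_right=2, diff=0 [OK], height=3
All nodes satisfy the balance condition.
Result: Balanced


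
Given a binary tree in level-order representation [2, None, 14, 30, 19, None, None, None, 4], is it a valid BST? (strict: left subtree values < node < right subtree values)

Level-order array: [2, None, 14, 30, 19, None, None, None, 4]
Validate using subtree bounds (lo, hi): at each node, require lo < value < hi,
then recurse left with hi=value and right with lo=value.
Preorder trace (stopping at first violation):
  at node 2 with bounds (-inf, +inf): OK
  at node 14 with bounds (2, +inf): OK
  at node 30 with bounds (2, 14): VIOLATION
Node 30 violates its bound: not (2 < 30 < 14).
Result: Not a valid BST


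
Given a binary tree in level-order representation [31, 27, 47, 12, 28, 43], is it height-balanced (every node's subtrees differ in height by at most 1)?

Tree (level-order array): [31, 27, 47, 12, 28, 43]
Definition: a tree is height-balanced if, at every node, |h(left) - h(right)| <= 1 (empty subtree has height -1).
Bottom-up per-node check:
  node 12: h_left=-1, h_right=-1, diff=0 [OK], height=0
  node 28: h_left=-1, h_right=-1, diff=0 [OK], height=0
  node 27: h_left=0, h_right=0, diff=0 [OK], height=1
  node 43: h_left=-1, h_right=-1, diff=0 [OK], height=0
  node 47: h_left=0, h_right=-1, diff=1 [OK], height=1
  node 31: h_left=1, h_right=1, diff=0 [OK], height=2
All nodes satisfy the balance condition.
Result: Balanced


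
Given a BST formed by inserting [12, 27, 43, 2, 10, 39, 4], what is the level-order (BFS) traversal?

Tree insertion order: [12, 27, 43, 2, 10, 39, 4]
Tree (level-order array): [12, 2, 27, None, 10, None, 43, 4, None, 39]
BFS from the root, enqueuing left then right child of each popped node:
  queue [12] -> pop 12, enqueue [2, 27], visited so far: [12]
  queue [2, 27] -> pop 2, enqueue [10], visited so far: [12, 2]
  queue [27, 10] -> pop 27, enqueue [43], visited so far: [12, 2, 27]
  queue [10, 43] -> pop 10, enqueue [4], visited so far: [12, 2, 27, 10]
  queue [43, 4] -> pop 43, enqueue [39], visited so far: [12, 2, 27, 10, 43]
  queue [4, 39] -> pop 4, enqueue [none], visited so far: [12, 2, 27, 10, 43, 4]
  queue [39] -> pop 39, enqueue [none], visited so far: [12, 2, 27, 10, 43, 4, 39]
Result: [12, 2, 27, 10, 43, 4, 39]


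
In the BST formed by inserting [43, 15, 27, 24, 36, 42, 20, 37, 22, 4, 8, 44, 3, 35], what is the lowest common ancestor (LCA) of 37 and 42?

Tree insertion order: [43, 15, 27, 24, 36, 42, 20, 37, 22, 4, 8, 44, 3, 35]
Tree (level-order array): [43, 15, 44, 4, 27, None, None, 3, 8, 24, 36, None, None, None, None, 20, None, 35, 42, None, 22, None, None, 37]
In a BST, the LCA of p=37, q=42 is the first node v on the
root-to-leaf path with p <= v <= q (go left if both < v, right if both > v).
Walk from root:
  at 43: both 37 and 42 < 43, go left
  at 15: both 37 and 42 > 15, go right
  at 27: both 37 and 42 > 27, go right
  at 36: both 37 and 42 > 36, go right
  at 42: 37 <= 42 <= 42, this is the LCA
LCA = 42


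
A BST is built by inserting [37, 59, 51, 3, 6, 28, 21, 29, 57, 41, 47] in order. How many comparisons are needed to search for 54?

Search path for 54: 37 -> 59 -> 51 -> 57
Found: False
Comparisons: 4


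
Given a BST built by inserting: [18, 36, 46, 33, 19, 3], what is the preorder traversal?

Tree insertion order: [18, 36, 46, 33, 19, 3]
Tree (level-order array): [18, 3, 36, None, None, 33, 46, 19]
Preorder traversal: [18, 3, 36, 33, 19, 46]


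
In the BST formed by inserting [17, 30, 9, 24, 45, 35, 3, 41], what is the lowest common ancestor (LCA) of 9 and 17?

Tree insertion order: [17, 30, 9, 24, 45, 35, 3, 41]
Tree (level-order array): [17, 9, 30, 3, None, 24, 45, None, None, None, None, 35, None, None, 41]
In a BST, the LCA of p=9, q=17 is the first node v on the
root-to-leaf path with p <= v <= q (go left if both < v, right if both > v).
Walk from root:
  at 17: 9 <= 17 <= 17, this is the LCA
LCA = 17


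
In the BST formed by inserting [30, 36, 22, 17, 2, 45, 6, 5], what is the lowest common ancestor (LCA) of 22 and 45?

Tree insertion order: [30, 36, 22, 17, 2, 45, 6, 5]
Tree (level-order array): [30, 22, 36, 17, None, None, 45, 2, None, None, None, None, 6, 5]
In a BST, the LCA of p=22, q=45 is the first node v on the
root-to-leaf path with p <= v <= q (go left if both < v, right if both > v).
Walk from root:
  at 30: 22 <= 30 <= 45, this is the LCA
LCA = 30


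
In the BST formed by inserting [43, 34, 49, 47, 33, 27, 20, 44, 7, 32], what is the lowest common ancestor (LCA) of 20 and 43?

Tree insertion order: [43, 34, 49, 47, 33, 27, 20, 44, 7, 32]
Tree (level-order array): [43, 34, 49, 33, None, 47, None, 27, None, 44, None, 20, 32, None, None, 7]
In a BST, the LCA of p=20, q=43 is the first node v on the
root-to-leaf path with p <= v <= q (go left if both < v, right if both > v).
Walk from root:
  at 43: 20 <= 43 <= 43, this is the LCA
LCA = 43


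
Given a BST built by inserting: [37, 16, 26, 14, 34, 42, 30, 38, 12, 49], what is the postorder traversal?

Tree insertion order: [37, 16, 26, 14, 34, 42, 30, 38, 12, 49]
Tree (level-order array): [37, 16, 42, 14, 26, 38, 49, 12, None, None, 34, None, None, None, None, None, None, 30]
Postorder traversal: [12, 14, 30, 34, 26, 16, 38, 49, 42, 37]


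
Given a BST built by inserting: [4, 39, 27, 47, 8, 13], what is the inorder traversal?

Tree insertion order: [4, 39, 27, 47, 8, 13]
Tree (level-order array): [4, None, 39, 27, 47, 8, None, None, None, None, 13]
Inorder traversal: [4, 8, 13, 27, 39, 47]


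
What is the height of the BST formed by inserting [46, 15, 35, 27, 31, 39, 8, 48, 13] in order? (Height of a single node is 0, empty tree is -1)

Insertion order: [46, 15, 35, 27, 31, 39, 8, 48, 13]
Tree (level-order array): [46, 15, 48, 8, 35, None, None, None, 13, 27, 39, None, None, None, 31]
Compute height bottom-up (empty subtree = -1):
  height(13) = 1 + max(-1, -1) = 0
  height(8) = 1 + max(-1, 0) = 1
  height(31) = 1 + max(-1, -1) = 0
  height(27) = 1 + max(-1, 0) = 1
  height(39) = 1 + max(-1, -1) = 0
  height(35) = 1 + max(1, 0) = 2
  height(15) = 1 + max(1, 2) = 3
  height(48) = 1 + max(-1, -1) = 0
  height(46) = 1 + max(3, 0) = 4
Height = 4


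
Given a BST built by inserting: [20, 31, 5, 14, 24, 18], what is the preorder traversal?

Tree insertion order: [20, 31, 5, 14, 24, 18]
Tree (level-order array): [20, 5, 31, None, 14, 24, None, None, 18]
Preorder traversal: [20, 5, 14, 18, 31, 24]


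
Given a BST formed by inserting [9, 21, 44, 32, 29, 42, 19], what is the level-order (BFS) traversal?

Tree insertion order: [9, 21, 44, 32, 29, 42, 19]
Tree (level-order array): [9, None, 21, 19, 44, None, None, 32, None, 29, 42]
BFS from the root, enqueuing left then right child of each popped node:
  queue [9] -> pop 9, enqueue [21], visited so far: [9]
  queue [21] -> pop 21, enqueue [19, 44], visited so far: [9, 21]
  queue [19, 44] -> pop 19, enqueue [none], visited so far: [9, 21, 19]
  queue [44] -> pop 44, enqueue [32], visited so far: [9, 21, 19, 44]
  queue [32] -> pop 32, enqueue [29, 42], visited so far: [9, 21, 19, 44, 32]
  queue [29, 42] -> pop 29, enqueue [none], visited so far: [9, 21, 19, 44, 32, 29]
  queue [42] -> pop 42, enqueue [none], visited so far: [9, 21, 19, 44, 32, 29, 42]
Result: [9, 21, 19, 44, 32, 29, 42]


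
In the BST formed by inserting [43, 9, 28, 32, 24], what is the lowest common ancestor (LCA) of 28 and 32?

Tree insertion order: [43, 9, 28, 32, 24]
Tree (level-order array): [43, 9, None, None, 28, 24, 32]
In a BST, the LCA of p=28, q=32 is the first node v on the
root-to-leaf path with p <= v <= q (go left if both < v, right if both > v).
Walk from root:
  at 43: both 28 and 32 < 43, go left
  at 9: both 28 and 32 > 9, go right
  at 28: 28 <= 28 <= 32, this is the LCA
LCA = 28


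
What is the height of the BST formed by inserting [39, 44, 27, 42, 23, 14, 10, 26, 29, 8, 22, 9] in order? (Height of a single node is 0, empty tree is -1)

Insertion order: [39, 44, 27, 42, 23, 14, 10, 26, 29, 8, 22, 9]
Tree (level-order array): [39, 27, 44, 23, 29, 42, None, 14, 26, None, None, None, None, 10, 22, None, None, 8, None, None, None, None, 9]
Compute height bottom-up (empty subtree = -1):
  height(9) = 1 + max(-1, -1) = 0
  height(8) = 1 + max(-1, 0) = 1
  height(10) = 1 + max(1, -1) = 2
  height(22) = 1 + max(-1, -1) = 0
  height(14) = 1 + max(2, 0) = 3
  height(26) = 1 + max(-1, -1) = 0
  height(23) = 1 + max(3, 0) = 4
  height(29) = 1 + max(-1, -1) = 0
  height(27) = 1 + max(4, 0) = 5
  height(42) = 1 + max(-1, -1) = 0
  height(44) = 1 + max(0, -1) = 1
  height(39) = 1 + max(5, 1) = 6
Height = 6


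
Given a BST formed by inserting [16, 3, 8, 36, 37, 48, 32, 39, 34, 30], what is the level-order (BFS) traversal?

Tree insertion order: [16, 3, 8, 36, 37, 48, 32, 39, 34, 30]
Tree (level-order array): [16, 3, 36, None, 8, 32, 37, None, None, 30, 34, None, 48, None, None, None, None, 39]
BFS from the root, enqueuing left then right child of each popped node:
  queue [16] -> pop 16, enqueue [3, 36], visited so far: [16]
  queue [3, 36] -> pop 3, enqueue [8], visited so far: [16, 3]
  queue [36, 8] -> pop 36, enqueue [32, 37], visited so far: [16, 3, 36]
  queue [8, 32, 37] -> pop 8, enqueue [none], visited so far: [16, 3, 36, 8]
  queue [32, 37] -> pop 32, enqueue [30, 34], visited so far: [16, 3, 36, 8, 32]
  queue [37, 30, 34] -> pop 37, enqueue [48], visited so far: [16, 3, 36, 8, 32, 37]
  queue [30, 34, 48] -> pop 30, enqueue [none], visited so far: [16, 3, 36, 8, 32, 37, 30]
  queue [34, 48] -> pop 34, enqueue [none], visited so far: [16, 3, 36, 8, 32, 37, 30, 34]
  queue [48] -> pop 48, enqueue [39], visited so far: [16, 3, 36, 8, 32, 37, 30, 34, 48]
  queue [39] -> pop 39, enqueue [none], visited so far: [16, 3, 36, 8, 32, 37, 30, 34, 48, 39]
Result: [16, 3, 36, 8, 32, 37, 30, 34, 48, 39]
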